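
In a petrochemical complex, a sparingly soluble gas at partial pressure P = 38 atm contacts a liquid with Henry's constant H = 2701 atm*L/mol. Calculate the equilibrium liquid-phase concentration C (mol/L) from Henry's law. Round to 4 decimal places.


C = P / H
C = 38 / 2701
C = 0.0141 mol/L


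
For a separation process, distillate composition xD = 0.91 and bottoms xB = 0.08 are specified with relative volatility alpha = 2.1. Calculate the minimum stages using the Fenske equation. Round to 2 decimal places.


N_min = ln((xD*(1-xB))/(xB*(1-xD))) / ln(alpha)
Numerator inside ln: 0.8372 / 0.0072 = 116.277778
ln(116.277778) = 4.755982
ln(alpha) = ln(2.1) = 0.741937
N_min = 4.755982 / 0.741937 = 6.41


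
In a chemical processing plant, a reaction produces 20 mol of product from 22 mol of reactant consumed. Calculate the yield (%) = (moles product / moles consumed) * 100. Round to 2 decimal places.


Yield = (moles product / moles consumed) * 100%
Yield = (20 / 22) * 100
Yield = 0.9091 * 100
Yield = 90.91%


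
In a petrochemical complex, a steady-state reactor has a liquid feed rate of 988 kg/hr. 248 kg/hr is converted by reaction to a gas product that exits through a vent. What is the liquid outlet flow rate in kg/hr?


Steady-state mass balance on the main outlet: F_out = F_in - F_removed
F_out = 988 - 248
F_out = 740 kg/hr


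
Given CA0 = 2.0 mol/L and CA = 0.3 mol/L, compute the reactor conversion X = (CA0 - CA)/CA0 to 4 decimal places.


X = (CA0 - CA) / CA0
X = (2.0 - 0.3) / 2.0
X = 1.7 / 2.0
X = 0.8500


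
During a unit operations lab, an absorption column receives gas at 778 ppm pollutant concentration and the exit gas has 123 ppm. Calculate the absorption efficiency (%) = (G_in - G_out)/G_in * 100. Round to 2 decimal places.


Efficiency = (G_in - G_out) / G_in * 100%
Efficiency = (778 - 123) / 778 * 100
Efficiency = 655 / 778 * 100
Efficiency = 84.19%


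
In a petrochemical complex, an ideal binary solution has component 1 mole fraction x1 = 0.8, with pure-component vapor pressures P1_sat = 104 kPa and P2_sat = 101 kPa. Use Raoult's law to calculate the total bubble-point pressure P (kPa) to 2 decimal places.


P = x1*P1_sat + x2*P2_sat
x2 = 1 - x1 = 1 - 0.8 = 0.2
P = 0.8*104 + 0.2*101
P = 83.2 + 20.2
P = 103.40 kPa


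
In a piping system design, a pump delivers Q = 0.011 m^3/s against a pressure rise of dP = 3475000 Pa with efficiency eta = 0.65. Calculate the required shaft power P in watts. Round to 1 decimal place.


P = Q * dP / eta
P = 0.011 * 3475000 / 0.65
P = 38225.0 / 0.65
P = 58807.7 W


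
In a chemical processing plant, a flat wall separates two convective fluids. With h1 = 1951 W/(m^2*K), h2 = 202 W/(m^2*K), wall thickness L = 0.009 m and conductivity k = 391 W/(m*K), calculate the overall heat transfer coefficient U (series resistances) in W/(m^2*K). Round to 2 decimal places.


1/U = 1/h1 + L/k + 1/h2
1/U = 1/1951 + 0.009/391 + 1/202
1/U = 0.0005125577 + 2.30179e-05 + 0.004950495
1/U = 0.0054860706
U = 182.28 W/(m^2*K)


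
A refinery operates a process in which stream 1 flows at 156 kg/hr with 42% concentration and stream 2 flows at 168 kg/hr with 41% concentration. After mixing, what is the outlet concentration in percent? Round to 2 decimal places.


Mass balance on solute: F1*x1 + F2*x2 = F3*x3
F3 = F1 + F2 = 156 + 168 = 324 kg/hr
x3 = (F1*x1 + F2*x2)/F3
x3 = (156*0.42 + 168*0.41) / 324
x3 = 41.48%


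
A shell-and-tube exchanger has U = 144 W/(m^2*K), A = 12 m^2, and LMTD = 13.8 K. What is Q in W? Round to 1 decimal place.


Q = U * A * LMTD
Q = 144 * 12 * 13.8
Q = 23846.4 W


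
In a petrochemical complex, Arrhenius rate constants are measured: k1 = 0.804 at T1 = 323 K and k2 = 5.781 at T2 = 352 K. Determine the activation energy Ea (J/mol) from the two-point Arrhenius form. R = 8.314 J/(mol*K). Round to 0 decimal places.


Ea = R * ln(k2/k1) / (1/T1 - 1/T2)
ln(k2/k1) = ln(5.781/0.804) = 1.9727327
1/T1 - 1/T2 = 1/323 - 1/352 = 0.000255066141
Ea = 8.314 * 1.9727327 / 0.000255066141
Ea = 64302 J/mol


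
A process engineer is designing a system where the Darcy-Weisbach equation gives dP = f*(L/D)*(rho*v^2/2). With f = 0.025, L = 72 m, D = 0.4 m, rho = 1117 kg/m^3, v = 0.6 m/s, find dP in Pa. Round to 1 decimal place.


dP = f * (L/D) * (rho*v^2/2)
dP = 0.025 * (72/0.4) * (1117*0.6^2/2)
L/D = 180.0
rho*v^2/2 = 1117*0.36/2 = 201.06
dP = 0.025 * 180.0 * 201.06
dP = 904.8 Pa


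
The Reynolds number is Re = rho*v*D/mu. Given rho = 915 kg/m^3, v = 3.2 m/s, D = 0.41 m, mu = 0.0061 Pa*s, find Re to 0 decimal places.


Re = rho * v * D / mu
Re = 915 * 3.2 * 0.41 / 0.0061
Re = 1200.48 / 0.0061
Re = 196800


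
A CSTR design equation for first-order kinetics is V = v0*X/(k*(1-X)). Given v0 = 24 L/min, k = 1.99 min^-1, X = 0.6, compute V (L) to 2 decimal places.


V = v0 * X / (k * (1 - X))
V = 24 * 0.6 / (1.99 * (1 - 0.6))
V = 14.4 / (1.99 * 0.4)
V = 14.4 / 0.796
V = 18.09 L


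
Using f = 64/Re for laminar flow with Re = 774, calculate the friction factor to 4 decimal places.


f = 64 / Re
f = 64 / 774
f = 0.0827


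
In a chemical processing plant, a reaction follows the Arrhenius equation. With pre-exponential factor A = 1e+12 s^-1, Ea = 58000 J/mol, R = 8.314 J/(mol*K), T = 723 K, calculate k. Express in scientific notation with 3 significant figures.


k = A * exp(-Ea/(R*T))
k = 1e+12 * exp(-58000 / (8.314 * 723))
k = 1e+12 * exp(-9.648942)
k = 6.45e+07


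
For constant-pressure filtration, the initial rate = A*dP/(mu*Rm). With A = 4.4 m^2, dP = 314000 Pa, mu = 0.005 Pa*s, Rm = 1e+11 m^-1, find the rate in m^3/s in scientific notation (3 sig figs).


rate = A * dP / (mu * Rm)
rate = 4.4 * 314000 / (0.005 * 1e+11)
rate = 1381600.0 / 5.000e+08
rate = 2.76e-03 m^3/s


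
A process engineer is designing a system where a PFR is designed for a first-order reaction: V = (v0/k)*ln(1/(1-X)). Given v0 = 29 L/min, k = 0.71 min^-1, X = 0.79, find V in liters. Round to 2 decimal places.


V = (v0/k) * ln(1/(1-X))
V = (29/0.71) * ln(1/(1-0.79))
V = 40.84507 * ln(4.761905)
V = 40.84507 * 1.560648
V = 63.74 L


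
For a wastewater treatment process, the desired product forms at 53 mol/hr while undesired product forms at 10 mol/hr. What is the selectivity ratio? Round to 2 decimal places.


S = desired product rate / undesired product rate
S = 53 / 10
S = 5.30


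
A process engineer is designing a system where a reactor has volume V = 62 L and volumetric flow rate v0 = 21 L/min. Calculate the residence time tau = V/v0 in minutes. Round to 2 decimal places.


tau = V / v0
tau = 62 / 21
tau = 2.95 min


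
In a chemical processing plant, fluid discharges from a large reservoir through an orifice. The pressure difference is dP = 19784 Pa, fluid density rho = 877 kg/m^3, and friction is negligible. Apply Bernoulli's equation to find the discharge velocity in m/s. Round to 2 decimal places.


v = sqrt(2*dP/rho)
v = sqrt(2*19784/877)
v = sqrt(45.117446)
v = 6.72 m/s


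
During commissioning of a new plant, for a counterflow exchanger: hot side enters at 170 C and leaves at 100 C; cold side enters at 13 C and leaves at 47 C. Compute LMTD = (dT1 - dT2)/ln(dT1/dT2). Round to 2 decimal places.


dT1 = Th_in - Tc_out = 170 - 47 = 123
dT2 = Th_out - Tc_in = 100 - 13 = 87
LMTD = (dT1 - dT2) / ln(dT1/dT2)
LMTD = (123 - 87) / ln(123/87)
LMTD = 103.96 K


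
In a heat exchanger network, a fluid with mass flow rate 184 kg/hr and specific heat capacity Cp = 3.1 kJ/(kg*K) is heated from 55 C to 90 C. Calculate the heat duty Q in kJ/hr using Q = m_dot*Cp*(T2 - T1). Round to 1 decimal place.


Q = m_dot * Cp * (T2 - T1)
Q = 184 * 3.1 * (90 - 55)
Q = 184 * 3.1 * 35
Q = 19964.0 kJ/hr


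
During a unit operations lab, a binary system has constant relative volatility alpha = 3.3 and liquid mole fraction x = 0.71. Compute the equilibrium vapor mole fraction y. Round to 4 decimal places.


y = alpha*x / (1 + (alpha-1)*x)
y = 3.3*0.71 / (1 + (3.3-1)*0.71)
y = 2.343 / (1 + 1.633)
y = 2.343 / 2.633
y = 0.8899


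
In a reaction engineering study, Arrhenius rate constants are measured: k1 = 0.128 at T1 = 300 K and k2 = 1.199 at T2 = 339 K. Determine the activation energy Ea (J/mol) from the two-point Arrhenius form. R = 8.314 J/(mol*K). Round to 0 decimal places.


Ea = R * ln(k2/k1) / (1/T1 - 1/T2)
ln(k2/k1) = ln(1.199/0.128) = 2.2372129
1/T1 - 1/T2 = 1/300 - 1/339 = 0.000383480826
Ea = 8.314 * 2.2372129 / 0.000383480826
Ea = 48504 J/mol


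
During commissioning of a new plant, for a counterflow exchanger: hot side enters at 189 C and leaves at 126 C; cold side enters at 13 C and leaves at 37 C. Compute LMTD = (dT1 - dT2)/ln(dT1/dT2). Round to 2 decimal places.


dT1 = Th_in - Tc_out = 189 - 37 = 152
dT2 = Th_out - Tc_in = 126 - 13 = 113
LMTD = (dT1 - dT2) / ln(dT1/dT2)
LMTD = (152 - 113) / ln(152/113)
LMTD = 131.54 K


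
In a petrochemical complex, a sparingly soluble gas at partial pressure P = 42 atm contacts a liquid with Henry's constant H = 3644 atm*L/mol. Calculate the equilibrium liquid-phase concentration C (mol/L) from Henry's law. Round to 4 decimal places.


C = P / H
C = 42 / 3644
C = 0.0115 mol/L


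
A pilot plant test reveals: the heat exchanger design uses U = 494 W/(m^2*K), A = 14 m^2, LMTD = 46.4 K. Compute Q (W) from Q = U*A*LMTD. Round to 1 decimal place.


Q = U * A * LMTD
Q = 494 * 14 * 46.4
Q = 320902.4 W


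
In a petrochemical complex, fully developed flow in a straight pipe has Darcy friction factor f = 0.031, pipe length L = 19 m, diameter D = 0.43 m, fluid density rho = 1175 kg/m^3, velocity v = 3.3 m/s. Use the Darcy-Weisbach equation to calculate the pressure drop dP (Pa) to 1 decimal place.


dP = f * (L/D) * (rho*v^2/2)
dP = 0.031 * (19/0.43) * (1175*3.3^2/2)
L/D = 44.18604651
rho*v^2/2 = 1175*10.89/2 = 6397.875
dP = 0.031 * 44.18604651 * 6397.875
dP = 8763.6 Pa


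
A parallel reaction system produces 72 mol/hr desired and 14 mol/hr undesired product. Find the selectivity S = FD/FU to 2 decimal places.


S = desired product rate / undesired product rate
S = 72 / 14
S = 5.14


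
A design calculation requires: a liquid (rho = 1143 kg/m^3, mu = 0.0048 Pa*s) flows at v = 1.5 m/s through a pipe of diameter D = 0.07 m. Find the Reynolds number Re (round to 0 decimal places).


Re = rho * v * D / mu
Re = 1143 * 1.5 * 0.07 / 0.0048
Re = 120.015 / 0.0048
Re = 25003


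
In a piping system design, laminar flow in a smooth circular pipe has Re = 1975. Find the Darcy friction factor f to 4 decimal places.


f = 64 / Re
f = 64 / 1975
f = 0.0324


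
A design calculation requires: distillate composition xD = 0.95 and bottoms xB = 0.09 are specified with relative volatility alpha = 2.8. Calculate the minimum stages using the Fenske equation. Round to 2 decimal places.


N_min = ln((xD*(1-xB))/(xB*(1-xD))) / ln(alpha)
Numerator inside ln: 0.8645 / 0.0045 = 192.111111
ln(192.111111) = 5.258074
ln(alpha) = ln(2.8) = 1.029619
N_min = 5.258074 / 1.029619 = 5.11


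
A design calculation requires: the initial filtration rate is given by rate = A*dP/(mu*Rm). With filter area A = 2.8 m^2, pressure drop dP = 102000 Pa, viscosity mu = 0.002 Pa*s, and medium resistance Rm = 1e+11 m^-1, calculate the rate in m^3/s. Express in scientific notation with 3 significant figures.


rate = A * dP / (mu * Rm)
rate = 2.8 * 102000 / (0.002 * 1e+11)
rate = 285600.0 / 2.000e+08
rate = 1.43e-03 m^3/s


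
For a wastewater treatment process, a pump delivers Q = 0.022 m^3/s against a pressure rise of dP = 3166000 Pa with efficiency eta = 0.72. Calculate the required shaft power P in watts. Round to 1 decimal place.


P = Q * dP / eta
P = 0.022 * 3166000 / 0.72
P = 69652.0 / 0.72
P = 96738.9 W


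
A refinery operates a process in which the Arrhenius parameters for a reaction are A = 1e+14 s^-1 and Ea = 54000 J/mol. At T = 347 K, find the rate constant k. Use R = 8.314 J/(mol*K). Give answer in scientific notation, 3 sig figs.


k = A * exp(-Ea/(R*T))
k = 1e+14 * exp(-54000 / (8.314 * 347))
k = 1e+14 * exp(-18.717777)
k = 7.43e+05


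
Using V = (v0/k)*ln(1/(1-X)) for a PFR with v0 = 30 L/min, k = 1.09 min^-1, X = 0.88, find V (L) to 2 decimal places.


V = (v0/k) * ln(1/(1-X))
V = (30/1.09) * ln(1/(1-0.88))
V = 27.522936 * ln(8.333333)
V = 27.522936 * 2.120263
V = 58.36 L


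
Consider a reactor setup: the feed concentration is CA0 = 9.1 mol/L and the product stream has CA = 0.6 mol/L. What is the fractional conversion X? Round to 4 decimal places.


X = (CA0 - CA) / CA0
X = (9.1 - 0.6) / 9.1
X = 8.5 / 9.1
X = 0.9341


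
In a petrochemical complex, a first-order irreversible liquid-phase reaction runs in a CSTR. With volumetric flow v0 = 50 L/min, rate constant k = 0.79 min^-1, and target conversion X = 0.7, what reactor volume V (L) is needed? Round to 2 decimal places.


V = v0 * X / (k * (1 - X))
V = 50 * 0.7 / (0.79 * (1 - 0.7))
V = 35.0 / (0.79 * 0.3)
V = 35.0 / 0.237
V = 147.68 L


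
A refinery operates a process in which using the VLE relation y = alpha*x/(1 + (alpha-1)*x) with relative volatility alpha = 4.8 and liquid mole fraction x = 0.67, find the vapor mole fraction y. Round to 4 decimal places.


y = alpha*x / (1 + (alpha-1)*x)
y = 4.8*0.67 / (1 + (4.8-1)*0.67)
y = 3.216 / (1 + 2.546)
y = 3.216 / 3.546
y = 0.9069


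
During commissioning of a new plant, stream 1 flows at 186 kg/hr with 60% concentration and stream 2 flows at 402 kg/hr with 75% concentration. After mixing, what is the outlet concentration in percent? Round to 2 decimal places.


Mass balance on solute: F1*x1 + F2*x2 = F3*x3
F3 = F1 + F2 = 186 + 402 = 588 kg/hr
x3 = (F1*x1 + F2*x2)/F3
x3 = (186*0.6 + 402*0.75) / 588
x3 = 70.26%


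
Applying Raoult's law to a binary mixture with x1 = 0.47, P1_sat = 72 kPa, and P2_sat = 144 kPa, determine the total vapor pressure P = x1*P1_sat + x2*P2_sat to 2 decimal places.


P = x1*P1_sat + x2*P2_sat
x2 = 1 - x1 = 1 - 0.47 = 0.53
P = 0.47*72 + 0.53*144
P = 33.84 + 76.32
P = 110.16 kPa


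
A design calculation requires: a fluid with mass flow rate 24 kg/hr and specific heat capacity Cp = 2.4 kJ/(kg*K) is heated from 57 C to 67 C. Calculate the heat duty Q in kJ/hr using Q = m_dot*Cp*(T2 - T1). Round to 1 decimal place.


Q = m_dot * Cp * (T2 - T1)
Q = 24 * 2.4 * (67 - 57)
Q = 24 * 2.4 * 10
Q = 576.0 kJ/hr


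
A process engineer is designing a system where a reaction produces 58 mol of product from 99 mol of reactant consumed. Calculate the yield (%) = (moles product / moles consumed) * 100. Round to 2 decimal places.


Yield = (moles product / moles consumed) * 100%
Yield = (58 / 99) * 100
Yield = 0.5859 * 100
Yield = 58.59%


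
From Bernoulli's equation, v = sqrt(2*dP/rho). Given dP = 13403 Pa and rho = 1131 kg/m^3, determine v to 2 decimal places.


v = sqrt(2*dP/rho)
v = sqrt(2*13403/1131)
v = sqrt(23.701149)
v = 4.87 m/s


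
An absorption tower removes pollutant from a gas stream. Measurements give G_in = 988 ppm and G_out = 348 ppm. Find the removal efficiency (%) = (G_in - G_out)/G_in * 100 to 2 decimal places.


Efficiency = (G_in - G_out) / G_in * 100%
Efficiency = (988 - 348) / 988 * 100
Efficiency = 640 / 988 * 100
Efficiency = 64.78%


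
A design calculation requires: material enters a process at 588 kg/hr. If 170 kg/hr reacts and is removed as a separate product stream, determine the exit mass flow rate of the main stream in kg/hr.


Steady-state mass balance on the main outlet: F_out = F_in - F_removed
F_out = 588 - 170
F_out = 418 kg/hr


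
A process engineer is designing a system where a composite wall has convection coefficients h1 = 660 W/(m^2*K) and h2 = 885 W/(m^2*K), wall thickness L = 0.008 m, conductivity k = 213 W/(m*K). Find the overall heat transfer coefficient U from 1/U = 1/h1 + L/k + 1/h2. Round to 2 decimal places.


1/U = 1/h1 + L/k + 1/h2
1/U = 1/660 + 0.008/213 + 1/885
1/U = 0.0015151515 + 3.75587e-05 + 0.0011299435
1/U = 0.0026826537
U = 372.77 W/(m^2*K)


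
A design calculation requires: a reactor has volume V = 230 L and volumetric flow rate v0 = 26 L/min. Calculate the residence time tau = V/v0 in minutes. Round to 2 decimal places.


tau = V / v0
tau = 230 / 26
tau = 8.85 min


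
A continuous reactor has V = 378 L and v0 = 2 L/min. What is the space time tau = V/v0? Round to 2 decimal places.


tau = V / v0
tau = 378 / 2
tau = 189.00 min


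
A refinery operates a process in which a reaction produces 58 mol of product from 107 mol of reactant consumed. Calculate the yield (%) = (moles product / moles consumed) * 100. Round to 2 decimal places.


Yield = (moles product / moles consumed) * 100%
Yield = (58 / 107) * 100
Yield = 0.5421 * 100
Yield = 54.21%


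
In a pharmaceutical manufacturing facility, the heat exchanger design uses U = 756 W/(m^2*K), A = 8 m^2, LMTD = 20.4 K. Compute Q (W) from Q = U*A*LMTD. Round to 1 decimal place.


Q = U * A * LMTD
Q = 756 * 8 * 20.4
Q = 123379.2 W


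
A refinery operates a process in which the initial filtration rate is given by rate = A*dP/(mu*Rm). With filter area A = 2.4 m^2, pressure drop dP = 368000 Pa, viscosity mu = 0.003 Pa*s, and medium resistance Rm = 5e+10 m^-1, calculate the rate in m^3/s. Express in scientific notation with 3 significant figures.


rate = A * dP / (mu * Rm)
rate = 2.4 * 368000 / (0.003 * 5e+10)
rate = 883200.0 / 1.500e+08
rate = 5.89e-03 m^3/s


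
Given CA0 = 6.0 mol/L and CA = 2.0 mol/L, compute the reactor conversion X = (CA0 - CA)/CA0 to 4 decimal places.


X = (CA0 - CA) / CA0
X = (6.0 - 2.0) / 6.0
X = 4.0 / 6.0
X = 0.6667


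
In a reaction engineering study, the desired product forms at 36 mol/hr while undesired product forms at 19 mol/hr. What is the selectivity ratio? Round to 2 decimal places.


S = desired product rate / undesired product rate
S = 36 / 19
S = 1.89


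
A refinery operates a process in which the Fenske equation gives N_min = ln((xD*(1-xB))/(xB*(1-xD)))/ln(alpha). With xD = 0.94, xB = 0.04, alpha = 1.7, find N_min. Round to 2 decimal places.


N_min = ln((xD*(1-xB))/(xB*(1-xD))) / ln(alpha)
Numerator inside ln: 0.9024 / 0.0024 = 376.0
ln(376.0) = 5.929589
ln(alpha) = ln(1.7) = 0.530628
N_min = 5.929589 / 0.530628 = 11.17


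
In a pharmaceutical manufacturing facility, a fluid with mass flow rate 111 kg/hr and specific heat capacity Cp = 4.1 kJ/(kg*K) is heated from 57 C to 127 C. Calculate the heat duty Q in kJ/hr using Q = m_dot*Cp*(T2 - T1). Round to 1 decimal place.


Q = m_dot * Cp * (T2 - T1)
Q = 111 * 4.1 * (127 - 57)
Q = 111 * 4.1 * 70
Q = 31857.0 kJ/hr


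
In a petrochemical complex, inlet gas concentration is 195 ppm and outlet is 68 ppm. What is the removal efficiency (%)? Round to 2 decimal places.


Efficiency = (G_in - G_out) / G_in * 100%
Efficiency = (195 - 68) / 195 * 100
Efficiency = 127 / 195 * 100
Efficiency = 65.13%


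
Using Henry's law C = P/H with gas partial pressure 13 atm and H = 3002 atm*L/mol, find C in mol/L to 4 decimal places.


C = P / H
C = 13 / 3002
C = 0.0043 mol/L


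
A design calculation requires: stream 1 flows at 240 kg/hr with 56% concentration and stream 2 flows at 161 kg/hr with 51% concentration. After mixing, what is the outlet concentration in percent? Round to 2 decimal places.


Mass balance on solute: F1*x1 + F2*x2 = F3*x3
F3 = F1 + F2 = 240 + 161 = 401 kg/hr
x3 = (F1*x1 + F2*x2)/F3
x3 = (240*0.56 + 161*0.51) / 401
x3 = 53.99%


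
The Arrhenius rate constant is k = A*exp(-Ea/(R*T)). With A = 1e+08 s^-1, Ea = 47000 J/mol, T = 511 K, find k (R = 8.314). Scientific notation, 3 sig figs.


k = A * exp(-Ea/(R*T))
k = 1e+08 * exp(-47000 / (8.314 * 511))
k = 1e+08 * exp(-11.062848)
k = 1.57e+03


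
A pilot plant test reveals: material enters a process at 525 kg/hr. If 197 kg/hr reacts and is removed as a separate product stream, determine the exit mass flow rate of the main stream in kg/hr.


Steady-state mass balance on the main outlet: F_out = F_in - F_removed
F_out = 525 - 197
F_out = 328 kg/hr


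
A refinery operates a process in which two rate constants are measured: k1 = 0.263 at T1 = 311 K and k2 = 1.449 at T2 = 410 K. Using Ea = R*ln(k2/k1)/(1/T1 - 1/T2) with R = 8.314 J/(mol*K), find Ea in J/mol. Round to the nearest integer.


Ea = R * ln(k2/k1) / (1/T1 - 1/T2)
ln(k2/k1) = ln(1.449/0.263) = 1.7064749
1/T1 - 1/T2 = 1/311 - 1/410 = 0.000776409693
Ea = 8.314 * 1.7064749 / 0.000776409693
Ea = 18273 J/mol


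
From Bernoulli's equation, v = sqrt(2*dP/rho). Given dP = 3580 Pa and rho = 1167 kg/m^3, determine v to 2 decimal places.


v = sqrt(2*dP/rho)
v = sqrt(2*3580/1167)
v = sqrt(6.13539)
v = 2.48 m/s


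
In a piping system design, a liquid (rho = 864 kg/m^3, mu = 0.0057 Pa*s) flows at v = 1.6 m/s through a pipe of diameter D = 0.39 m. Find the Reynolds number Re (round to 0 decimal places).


Re = rho * v * D / mu
Re = 864 * 1.6 * 0.39 / 0.0057
Re = 539.136 / 0.0057
Re = 94585


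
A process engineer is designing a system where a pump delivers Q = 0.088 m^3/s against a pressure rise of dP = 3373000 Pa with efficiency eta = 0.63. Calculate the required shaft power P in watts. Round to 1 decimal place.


P = Q * dP / eta
P = 0.088 * 3373000 / 0.63
P = 296824.0 / 0.63
P = 471149.2 W


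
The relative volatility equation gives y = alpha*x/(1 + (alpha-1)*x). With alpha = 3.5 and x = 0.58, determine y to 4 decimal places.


y = alpha*x / (1 + (alpha-1)*x)
y = 3.5*0.58 / (1 + (3.5-1)*0.58)
y = 2.03 / (1 + 1.45)
y = 2.03 / 2.45
y = 0.8286


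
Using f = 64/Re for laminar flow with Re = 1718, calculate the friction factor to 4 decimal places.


f = 64 / Re
f = 64 / 1718
f = 0.0373


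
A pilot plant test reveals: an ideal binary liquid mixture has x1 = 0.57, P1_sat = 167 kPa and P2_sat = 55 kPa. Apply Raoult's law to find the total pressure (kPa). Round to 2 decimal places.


P = x1*P1_sat + x2*P2_sat
x2 = 1 - x1 = 1 - 0.57 = 0.43
P = 0.57*167 + 0.43*55
P = 95.19 + 23.65
P = 118.84 kPa


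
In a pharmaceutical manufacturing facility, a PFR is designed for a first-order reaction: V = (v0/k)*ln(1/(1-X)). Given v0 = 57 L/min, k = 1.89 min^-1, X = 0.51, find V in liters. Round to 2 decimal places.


V = (v0/k) * ln(1/(1-X))
V = (57/1.89) * ln(1/(1-0.51))
V = 30.15873 * ln(2.040816)
V = 30.15873 * 0.71335
V = 21.51 L


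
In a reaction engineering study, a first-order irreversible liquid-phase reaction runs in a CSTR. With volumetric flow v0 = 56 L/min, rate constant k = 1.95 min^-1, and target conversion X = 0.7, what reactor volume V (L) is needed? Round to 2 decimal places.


V = v0 * X / (k * (1 - X))
V = 56 * 0.7 / (1.95 * (1 - 0.7))
V = 39.2 / (1.95 * 0.3)
V = 39.2 / 0.585
V = 67.01 L


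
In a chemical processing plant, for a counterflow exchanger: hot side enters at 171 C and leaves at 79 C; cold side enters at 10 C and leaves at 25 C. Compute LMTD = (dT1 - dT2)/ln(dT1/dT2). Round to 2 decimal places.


dT1 = Th_in - Tc_out = 171 - 25 = 146
dT2 = Th_out - Tc_in = 79 - 10 = 69
LMTD = (dT1 - dT2) / ln(dT1/dT2)
LMTD = (146 - 69) / ln(146/69)
LMTD = 102.74 K


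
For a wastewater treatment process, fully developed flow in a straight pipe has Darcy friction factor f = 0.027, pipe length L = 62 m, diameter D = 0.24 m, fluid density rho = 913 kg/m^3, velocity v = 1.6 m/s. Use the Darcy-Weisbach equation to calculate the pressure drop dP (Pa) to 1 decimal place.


dP = f * (L/D) * (rho*v^2/2)
dP = 0.027 * (62/0.24) * (913*1.6^2/2)
L/D = 258.33333333
rho*v^2/2 = 913*2.56/2 = 1168.64
dP = 0.027 * 258.33333333 * 1168.64
dP = 8151.3 Pa


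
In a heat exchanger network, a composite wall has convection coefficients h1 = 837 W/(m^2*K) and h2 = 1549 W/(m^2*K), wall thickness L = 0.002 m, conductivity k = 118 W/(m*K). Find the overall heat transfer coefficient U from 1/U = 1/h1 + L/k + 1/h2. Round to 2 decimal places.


1/U = 1/h1 + L/k + 1/h2
1/U = 1/837 + 0.002/118 + 1/1549
1/U = 0.0011947431 + 1.69492e-05 + 0.0006455778
1/U = 0.0018572701
U = 538.42 W/(m^2*K)


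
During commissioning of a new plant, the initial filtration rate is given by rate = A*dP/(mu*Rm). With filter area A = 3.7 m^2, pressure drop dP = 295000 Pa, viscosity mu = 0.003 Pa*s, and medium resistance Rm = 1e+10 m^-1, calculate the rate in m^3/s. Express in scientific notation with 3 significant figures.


rate = A * dP / (mu * Rm)
rate = 3.7 * 295000 / (0.003 * 1e+10)
rate = 1091500.0 / 3.000e+07
rate = 3.64e-02 m^3/s


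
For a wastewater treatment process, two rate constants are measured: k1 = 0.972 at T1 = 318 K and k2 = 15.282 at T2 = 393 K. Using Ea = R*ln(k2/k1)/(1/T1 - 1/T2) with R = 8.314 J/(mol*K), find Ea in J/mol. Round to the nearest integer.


Ea = R * ln(k2/k1) / (1/T1 - 1/T2)
ln(k2/k1) = ln(15.282/0.972) = 2.7550751
1/T1 - 1/T2 = 1/318 - 1/393 = 0.000600124826
Ea = 8.314 * 2.7550751 / 0.000600124826
Ea = 38168 J/mol


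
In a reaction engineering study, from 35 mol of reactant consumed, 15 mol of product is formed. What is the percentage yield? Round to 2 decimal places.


Yield = (moles product / moles consumed) * 100%
Yield = (15 / 35) * 100
Yield = 0.4286 * 100
Yield = 42.86%


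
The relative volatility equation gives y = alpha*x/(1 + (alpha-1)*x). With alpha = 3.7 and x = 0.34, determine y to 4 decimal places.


y = alpha*x / (1 + (alpha-1)*x)
y = 3.7*0.34 / (1 + (3.7-1)*0.34)
y = 1.258 / (1 + 0.918)
y = 1.258 / 1.918
y = 0.6559


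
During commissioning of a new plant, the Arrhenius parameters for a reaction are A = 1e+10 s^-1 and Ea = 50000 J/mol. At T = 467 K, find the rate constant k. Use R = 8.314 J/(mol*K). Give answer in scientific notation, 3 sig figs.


k = A * exp(-Ea/(R*T))
k = 1e+10 * exp(-50000 / (8.314 * 467))
k = 1e+10 * exp(-12.877842)
k = 2.55e+04


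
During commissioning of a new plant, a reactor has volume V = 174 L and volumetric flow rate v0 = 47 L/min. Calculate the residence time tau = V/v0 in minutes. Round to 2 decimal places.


tau = V / v0
tau = 174 / 47
tau = 3.70 min


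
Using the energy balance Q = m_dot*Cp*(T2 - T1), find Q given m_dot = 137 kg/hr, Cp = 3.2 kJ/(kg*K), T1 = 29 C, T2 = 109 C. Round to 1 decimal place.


Q = m_dot * Cp * (T2 - T1)
Q = 137 * 3.2 * (109 - 29)
Q = 137 * 3.2 * 80
Q = 35072.0 kJ/hr


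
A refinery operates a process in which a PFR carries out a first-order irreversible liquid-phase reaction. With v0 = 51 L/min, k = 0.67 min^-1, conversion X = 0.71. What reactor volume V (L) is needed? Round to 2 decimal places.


V = (v0/k) * ln(1/(1-X))
V = (51/0.67) * ln(1/(1-0.71))
V = 76.119403 * ln(3.448276)
V = 76.119403 * 1.237874
V = 94.23 L


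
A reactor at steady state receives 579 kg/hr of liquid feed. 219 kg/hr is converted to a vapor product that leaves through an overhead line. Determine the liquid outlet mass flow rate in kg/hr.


Steady-state mass balance on the main outlet: F_out = F_in - F_removed
F_out = 579 - 219
F_out = 360 kg/hr


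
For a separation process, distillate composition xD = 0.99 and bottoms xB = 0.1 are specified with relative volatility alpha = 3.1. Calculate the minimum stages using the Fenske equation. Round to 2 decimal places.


N_min = ln((xD*(1-xB))/(xB*(1-xD))) / ln(alpha)
Numerator inside ln: 0.891 / 0.001 = 891.0
ln(891.0) = 6.792344
ln(alpha) = ln(3.1) = 1.131402
N_min = 6.792344 / 1.131402 = 6.00


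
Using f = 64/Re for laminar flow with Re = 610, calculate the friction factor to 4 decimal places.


f = 64 / Re
f = 64 / 610
f = 0.1049


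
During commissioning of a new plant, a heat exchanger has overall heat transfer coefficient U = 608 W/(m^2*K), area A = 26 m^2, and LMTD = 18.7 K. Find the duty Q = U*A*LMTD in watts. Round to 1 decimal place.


Q = U * A * LMTD
Q = 608 * 26 * 18.7
Q = 295609.6 W


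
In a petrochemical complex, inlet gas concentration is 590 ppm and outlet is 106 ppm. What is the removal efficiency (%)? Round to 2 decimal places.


Efficiency = (G_in - G_out) / G_in * 100%
Efficiency = (590 - 106) / 590 * 100
Efficiency = 484 / 590 * 100
Efficiency = 82.03%


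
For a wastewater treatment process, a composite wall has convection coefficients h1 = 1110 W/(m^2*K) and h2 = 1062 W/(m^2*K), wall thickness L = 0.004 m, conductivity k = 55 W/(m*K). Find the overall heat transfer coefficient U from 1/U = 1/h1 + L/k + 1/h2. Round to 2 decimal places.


1/U = 1/h1 + L/k + 1/h2
1/U = 1/1110 + 0.004/55 + 1/1062
1/U = 0.0009009009 + 7.27273e-05 + 0.0009416196
1/U = 0.0019152478
U = 522.13 W/(m^2*K)


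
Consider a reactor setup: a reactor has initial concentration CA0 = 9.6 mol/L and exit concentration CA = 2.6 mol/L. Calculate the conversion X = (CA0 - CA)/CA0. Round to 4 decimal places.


X = (CA0 - CA) / CA0
X = (9.6 - 2.6) / 9.6
X = 7.0 / 9.6
X = 0.7292


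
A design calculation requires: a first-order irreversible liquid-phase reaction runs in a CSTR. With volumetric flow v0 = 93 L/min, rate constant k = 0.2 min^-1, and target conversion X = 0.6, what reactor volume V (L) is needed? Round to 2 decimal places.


V = v0 * X / (k * (1 - X))
V = 93 * 0.6 / (0.2 * (1 - 0.6))
V = 55.8 / (0.2 * 0.4)
V = 55.8 / 0.08
V = 697.50 L


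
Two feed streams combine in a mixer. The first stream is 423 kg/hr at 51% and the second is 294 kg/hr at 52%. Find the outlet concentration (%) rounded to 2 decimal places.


Mass balance on solute: F1*x1 + F2*x2 = F3*x3
F3 = F1 + F2 = 423 + 294 = 717 kg/hr
x3 = (F1*x1 + F2*x2)/F3
x3 = (423*0.51 + 294*0.52) / 717
x3 = 51.41%


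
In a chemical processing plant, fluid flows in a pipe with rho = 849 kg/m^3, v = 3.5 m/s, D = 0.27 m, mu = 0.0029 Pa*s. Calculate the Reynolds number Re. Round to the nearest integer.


Re = rho * v * D / mu
Re = 849 * 3.5 * 0.27 / 0.0029
Re = 802.305 / 0.0029
Re = 276657


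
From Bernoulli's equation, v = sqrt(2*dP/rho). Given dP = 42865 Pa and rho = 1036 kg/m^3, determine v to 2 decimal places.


v = sqrt(2*dP/rho)
v = sqrt(2*42865/1036)
v = sqrt(82.750965)
v = 9.10 m/s


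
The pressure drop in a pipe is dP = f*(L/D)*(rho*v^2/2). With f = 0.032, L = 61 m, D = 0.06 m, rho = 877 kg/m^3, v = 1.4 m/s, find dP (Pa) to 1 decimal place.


dP = f * (L/D) * (rho*v^2/2)
dP = 0.032 * (61/0.06) * (877*1.4^2/2)
L/D = 1016.66666667
rho*v^2/2 = 877*1.96/2 = 859.46
dP = 0.032 * 1016.66666667 * 859.46
dP = 27961.1 Pa


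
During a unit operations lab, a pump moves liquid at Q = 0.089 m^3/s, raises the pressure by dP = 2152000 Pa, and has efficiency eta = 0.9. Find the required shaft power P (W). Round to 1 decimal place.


P = Q * dP / eta
P = 0.089 * 2152000 / 0.9
P = 191528.0 / 0.9
P = 212808.9 W


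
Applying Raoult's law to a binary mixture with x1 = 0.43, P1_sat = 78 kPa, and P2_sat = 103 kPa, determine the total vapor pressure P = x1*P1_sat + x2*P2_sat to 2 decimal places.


P = x1*P1_sat + x2*P2_sat
x2 = 1 - x1 = 1 - 0.43 = 0.57
P = 0.43*78 + 0.57*103
P = 33.54 + 58.71
P = 92.25 kPa


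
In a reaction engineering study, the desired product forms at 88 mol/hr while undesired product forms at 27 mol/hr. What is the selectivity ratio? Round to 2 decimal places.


S = desired product rate / undesired product rate
S = 88 / 27
S = 3.26


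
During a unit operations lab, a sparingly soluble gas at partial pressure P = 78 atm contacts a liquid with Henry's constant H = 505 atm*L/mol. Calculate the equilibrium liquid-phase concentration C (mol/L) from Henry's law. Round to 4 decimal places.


C = P / H
C = 78 / 505
C = 0.1545 mol/L


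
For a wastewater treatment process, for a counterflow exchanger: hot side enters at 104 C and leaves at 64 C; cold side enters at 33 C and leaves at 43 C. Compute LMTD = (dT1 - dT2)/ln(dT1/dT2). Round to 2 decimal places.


dT1 = Th_in - Tc_out = 104 - 43 = 61
dT2 = Th_out - Tc_in = 64 - 33 = 31
LMTD = (dT1 - dT2) / ln(dT1/dT2)
LMTD = (61 - 31) / ln(61/31)
LMTD = 44.32 K


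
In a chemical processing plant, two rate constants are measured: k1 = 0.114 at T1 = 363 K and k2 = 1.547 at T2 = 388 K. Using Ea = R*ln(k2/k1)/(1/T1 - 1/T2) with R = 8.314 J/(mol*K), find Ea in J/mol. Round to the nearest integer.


Ea = R * ln(k2/k1) / (1/T1 - 1/T2)
ln(k2/k1) = ln(1.547/0.114) = 2.6078744
1/T1 - 1/T2 = 1/363 - 1/388 = 0.000177501349
Ea = 8.314 * 2.6078744 / 0.000177501349
Ea = 122150 J/mol


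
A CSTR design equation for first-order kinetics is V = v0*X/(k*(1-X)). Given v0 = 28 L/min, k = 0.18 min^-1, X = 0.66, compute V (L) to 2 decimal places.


V = v0 * X / (k * (1 - X))
V = 28 * 0.66 / (0.18 * (1 - 0.66))
V = 18.48 / (0.18 * 0.34)
V = 18.48 / 0.0612
V = 301.96 L


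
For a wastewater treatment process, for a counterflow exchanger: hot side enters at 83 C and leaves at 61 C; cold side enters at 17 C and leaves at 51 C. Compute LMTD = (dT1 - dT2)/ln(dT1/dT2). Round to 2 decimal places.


dT1 = Th_in - Tc_out = 83 - 51 = 32
dT2 = Th_out - Tc_in = 61 - 17 = 44
LMTD = (dT1 - dT2) / ln(dT1/dT2)
LMTD = (32 - 44) / ln(32/44)
LMTD = 37.68 K


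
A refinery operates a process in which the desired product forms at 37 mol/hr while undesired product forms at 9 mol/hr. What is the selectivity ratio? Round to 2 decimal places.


S = desired product rate / undesired product rate
S = 37 / 9
S = 4.11


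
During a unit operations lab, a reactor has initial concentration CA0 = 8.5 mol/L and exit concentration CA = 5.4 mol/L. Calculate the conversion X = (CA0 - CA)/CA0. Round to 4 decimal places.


X = (CA0 - CA) / CA0
X = (8.5 - 5.4) / 8.5
X = 3.1 / 8.5
X = 0.3647


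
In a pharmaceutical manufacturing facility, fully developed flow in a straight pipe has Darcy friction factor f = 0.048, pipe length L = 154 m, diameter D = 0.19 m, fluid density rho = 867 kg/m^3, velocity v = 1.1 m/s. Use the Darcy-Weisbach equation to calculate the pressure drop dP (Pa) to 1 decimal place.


dP = f * (L/D) * (rho*v^2/2)
dP = 0.048 * (154/0.19) * (867*1.1^2/2)
L/D = 810.52631579
rho*v^2/2 = 867*1.21/2 = 524.535
dP = 0.048 * 810.52631579 * 524.535
dP = 20407.2 Pa


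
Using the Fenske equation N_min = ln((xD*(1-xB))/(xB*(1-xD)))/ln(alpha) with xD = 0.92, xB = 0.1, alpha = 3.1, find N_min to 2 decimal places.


N_min = ln((xD*(1-xB))/(xB*(1-xD))) / ln(alpha)
Numerator inside ln: 0.828 / 0.008 = 103.5
ln(103.5) = 4.639572
ln(alpha) = ln(3.1) = 1.131402
N_min = 4.639572 / 1.131402 = 4.10


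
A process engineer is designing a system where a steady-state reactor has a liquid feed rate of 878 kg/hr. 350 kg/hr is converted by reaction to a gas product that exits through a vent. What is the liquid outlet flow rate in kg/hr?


Steady-state mass balance on the main outlet: F_out = F_in - F_removed
F_out = 878 - 350
F_out = 528 kg/hr


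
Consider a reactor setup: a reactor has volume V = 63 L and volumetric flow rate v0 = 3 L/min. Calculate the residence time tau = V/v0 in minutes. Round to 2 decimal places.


tau = V / v0
tau = 63 / 3
tau = 21.00 min


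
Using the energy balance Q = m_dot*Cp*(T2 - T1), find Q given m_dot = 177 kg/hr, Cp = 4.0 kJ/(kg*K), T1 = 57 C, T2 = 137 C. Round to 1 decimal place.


Q = m_dot * Cp * (T2 - T1)
Q = 177 * 4.0 * (137 - 57)
Q = 177 * 4.0 * 80
Q = 56640.0 kJ/hr


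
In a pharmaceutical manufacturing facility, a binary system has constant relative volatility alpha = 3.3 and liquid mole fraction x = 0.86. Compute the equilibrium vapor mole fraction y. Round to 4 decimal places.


y = alpha*x / (1 + (alpha-1)*x)
y = 3.3*0.86 / (1 + (3.3-1)*0.86)
y = 2.838 / (1 + 1.978)
y = 2.838 / 2.978
y = 0.9530


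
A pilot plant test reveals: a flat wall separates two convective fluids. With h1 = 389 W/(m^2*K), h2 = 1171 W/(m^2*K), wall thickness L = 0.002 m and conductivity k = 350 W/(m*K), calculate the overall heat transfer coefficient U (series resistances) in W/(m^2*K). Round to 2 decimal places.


1/U = 1/h1 + L/k + 1/h2
1/U = 1/389 + 0.002/350 + 1/1171
1/U = 0.0025706941 + 5.7143e-06 + 0.000853971
1/U = 0.0034303794
U = 291.51 W/(m^2*K)


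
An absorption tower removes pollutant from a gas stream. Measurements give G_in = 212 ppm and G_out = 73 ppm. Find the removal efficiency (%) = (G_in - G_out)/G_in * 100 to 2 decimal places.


Efficiency = (G_in - G_out) / G_in * 100%
Efficiency = (212 - 73) / 212 * 100
Efficiency = 139 / 212 * 100
Efficiency = 65.57%


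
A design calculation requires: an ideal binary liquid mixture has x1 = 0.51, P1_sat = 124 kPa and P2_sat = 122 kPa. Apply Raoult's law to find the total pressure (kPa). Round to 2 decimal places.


P = x1*P1_sat + x2*P2_sat
x2 = 1 - x1 = 1 - 0.51 = 0.49
P = 0.51*124 + 0.49*122
P = 63.24 + 59.78
P = 123.02 kPa


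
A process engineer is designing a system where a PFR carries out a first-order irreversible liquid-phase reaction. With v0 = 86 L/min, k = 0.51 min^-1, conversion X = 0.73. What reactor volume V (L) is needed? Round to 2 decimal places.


V = (v0/k) * ln(1/(1-X))
V = (86/0.51) * ln(1/(1-0.73))
V = 168.627451 * ln(3.703704)
V = 168.627451 * 1.309333
V = 220.79 L


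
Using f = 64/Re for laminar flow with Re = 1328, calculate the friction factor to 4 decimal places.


f = 64 / Re
f = 64 / 1328
f = 0.0482


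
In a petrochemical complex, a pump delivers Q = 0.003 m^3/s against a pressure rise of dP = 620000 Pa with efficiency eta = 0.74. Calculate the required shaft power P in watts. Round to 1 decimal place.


P = Q * dP / eta
P = 0.003 * 620000 / 0.74
P = 1860.0 / 0.74
P = 2513.5 W


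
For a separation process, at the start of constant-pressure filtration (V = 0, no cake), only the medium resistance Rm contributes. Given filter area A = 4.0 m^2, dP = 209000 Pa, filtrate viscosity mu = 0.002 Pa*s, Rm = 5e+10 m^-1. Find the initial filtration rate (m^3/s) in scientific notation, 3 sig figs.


rate = A * dP / (mu * Rm)
rate = 4.0 * 209000 / (0.002 * 5e+10)
rate = 836000.0 / 1.000e+08
rate = 8.36e-03 m^3/s


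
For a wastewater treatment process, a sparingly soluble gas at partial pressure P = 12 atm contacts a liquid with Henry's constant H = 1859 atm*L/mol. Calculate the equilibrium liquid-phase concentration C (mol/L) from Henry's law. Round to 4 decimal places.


C = P / H
C = 12 / 1859
C = 0.0065 mol/L


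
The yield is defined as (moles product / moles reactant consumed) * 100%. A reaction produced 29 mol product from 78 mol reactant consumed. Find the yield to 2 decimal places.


Yield = (moles product / moles consumed) * 100%
Yield = (29 / 78) * 100
Yield = 0.3718 * 100
Yield = 37.18%


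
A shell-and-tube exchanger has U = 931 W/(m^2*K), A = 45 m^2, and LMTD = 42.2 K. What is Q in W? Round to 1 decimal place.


Q = U * A * LMTD
Q = 931 * 45 * 42.2
Q = 1767969.0 W


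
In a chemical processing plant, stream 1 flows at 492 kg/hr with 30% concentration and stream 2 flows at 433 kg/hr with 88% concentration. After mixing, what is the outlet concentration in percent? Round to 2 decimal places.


Mass balance on solute: F1*x1 + F2*x2 = F3*x3
F3 = F1 + F2 = 492 + 433 = 925 kg/hr
x3 = (F1*x1 + F2*x2)/F3
x3 = (492*0.3 + 433*0.88) / 925
x3 = 57.15%


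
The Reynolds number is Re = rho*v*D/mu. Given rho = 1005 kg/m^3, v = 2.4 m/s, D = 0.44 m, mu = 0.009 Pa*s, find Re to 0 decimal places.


Re = rho * v * D / mu
Re = 1005 * 2.4 * 0.44 / 0.009
Re = 1061.28 / 0.009
Re = 117920


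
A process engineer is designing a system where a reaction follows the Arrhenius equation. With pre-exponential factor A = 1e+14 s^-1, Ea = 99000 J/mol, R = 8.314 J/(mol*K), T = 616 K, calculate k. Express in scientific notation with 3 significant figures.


k = A * exp(-Ea/(R*T))
k = 1e+14 * exp(-99000 / (8.314 * 616))
k = 1e+14 * exp(-19.330561)
k = 4.03e+05


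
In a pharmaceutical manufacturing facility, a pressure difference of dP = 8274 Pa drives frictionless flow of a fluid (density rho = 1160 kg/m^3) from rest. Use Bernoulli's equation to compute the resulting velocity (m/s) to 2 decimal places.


v = sqrt(2*dP/rho)
v = sqrt(2*8274/1160)
v = sqrt(14.265517)
v = 3.78 m/s
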